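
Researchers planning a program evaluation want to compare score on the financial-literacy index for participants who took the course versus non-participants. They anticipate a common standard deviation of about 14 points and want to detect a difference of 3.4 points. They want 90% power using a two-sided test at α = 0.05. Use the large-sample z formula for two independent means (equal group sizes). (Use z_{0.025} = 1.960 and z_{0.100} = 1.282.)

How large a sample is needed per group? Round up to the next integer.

n = (z_{α/2} + z_β)² · (σ₁² + σ₂²) / δ²
  = (1.960 + 1.282)² · (2·14² = 392) / 3.4²
  = 10.5106 · 392 / 11.56
  = 356.41
Round up → n = 357 per group.

n = 357 per group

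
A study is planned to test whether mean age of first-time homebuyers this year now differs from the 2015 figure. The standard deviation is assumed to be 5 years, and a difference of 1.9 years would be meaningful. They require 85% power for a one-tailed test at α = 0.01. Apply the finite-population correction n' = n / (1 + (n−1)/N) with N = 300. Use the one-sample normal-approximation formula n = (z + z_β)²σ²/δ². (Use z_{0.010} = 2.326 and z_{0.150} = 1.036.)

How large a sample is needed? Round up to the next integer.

n = (z_α + z_β)² · σ² / δ²
  = (2.326 + 1.036)² · 5² / 1.9²
  = 11.3030 · 25 / 3.61
  = 78.28
Finite-population correction (N = 300): 78.28 / (1 + (78.28 − 1)/300) = 62.24.
Round up → n = 63.

n = 63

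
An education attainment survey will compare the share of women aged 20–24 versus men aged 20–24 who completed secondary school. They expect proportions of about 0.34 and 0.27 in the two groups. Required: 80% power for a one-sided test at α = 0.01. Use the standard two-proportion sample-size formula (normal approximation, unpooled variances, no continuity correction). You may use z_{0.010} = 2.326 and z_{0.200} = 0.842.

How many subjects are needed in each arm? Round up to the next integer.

n = (z_α + z_β)² · [p₁(1−p₁) + p₂(1−p₂)] / (p₁ − p₂)²
  = (2.326 + 0.842)² · (0.34·0.66 + 0.27·0.73) / (0.07)²
  = (3.168)² · (0.2244 + 0.1971) / 0.0049
  = 10.0362 · 0.4215 / 0.0049
  = 863.32
Round up → n = 864 per group.

n = 864 per group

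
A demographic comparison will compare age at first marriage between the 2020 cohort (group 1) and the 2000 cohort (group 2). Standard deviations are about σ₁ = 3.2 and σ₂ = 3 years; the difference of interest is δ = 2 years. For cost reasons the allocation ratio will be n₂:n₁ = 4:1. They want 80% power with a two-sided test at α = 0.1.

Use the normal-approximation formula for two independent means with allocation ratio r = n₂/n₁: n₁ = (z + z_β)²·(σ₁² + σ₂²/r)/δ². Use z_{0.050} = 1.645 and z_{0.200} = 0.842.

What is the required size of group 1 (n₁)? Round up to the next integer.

n₁ = (z_{α/2} + z_β)² · (σ₁² + σ₂²/r) / δ²
   = (1.645 + 0.842)² · (3.2² + 3²/4) / 2²
   = 6.1852 · (10.24 + 2.25) / 4
   = 6.1852 · 12.49 / 4
   = 19.31
Round up → n₁ = 20; n₂ = r·n₁ = 4 × 20 = 80.

n₁ = 20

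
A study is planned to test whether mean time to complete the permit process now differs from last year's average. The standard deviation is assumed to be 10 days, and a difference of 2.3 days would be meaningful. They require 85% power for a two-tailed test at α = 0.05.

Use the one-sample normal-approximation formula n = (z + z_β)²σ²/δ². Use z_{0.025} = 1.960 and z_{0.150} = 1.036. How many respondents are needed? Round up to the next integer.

n = 170

n = (z_{α/2} + z_β)² · σ² / δ²
  = (1.960 + 1.036)² · 10² / 2.3²
  = 8.9760 · 100 / 5.29
  = 169.68
Round up → n = 170.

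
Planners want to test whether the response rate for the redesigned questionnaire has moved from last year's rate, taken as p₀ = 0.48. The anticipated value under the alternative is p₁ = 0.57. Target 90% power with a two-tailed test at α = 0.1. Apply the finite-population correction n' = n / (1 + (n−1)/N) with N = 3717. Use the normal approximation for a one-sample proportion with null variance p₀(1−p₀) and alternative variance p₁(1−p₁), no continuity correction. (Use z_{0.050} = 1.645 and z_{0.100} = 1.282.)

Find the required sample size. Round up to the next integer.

n = 245

n = [z_{α/2}·√(p₀q₀) + z_β·√(p₁q₁)]² / (p₁ − p₀)²
  = [1.645·√(0.48·0.52) + 1.282·√(0.57·0.43)]² / (0.09)²
  = [1.645·0.4996 + 1.282·0.4951]² / 0.0081
  = [1.4565]² / 0.0081
  = 261.91
Finite-population correction (N = 3717): 261.91 / (1 + (261.91 − 1)/3717) = 244.73.
Round up → n = 245.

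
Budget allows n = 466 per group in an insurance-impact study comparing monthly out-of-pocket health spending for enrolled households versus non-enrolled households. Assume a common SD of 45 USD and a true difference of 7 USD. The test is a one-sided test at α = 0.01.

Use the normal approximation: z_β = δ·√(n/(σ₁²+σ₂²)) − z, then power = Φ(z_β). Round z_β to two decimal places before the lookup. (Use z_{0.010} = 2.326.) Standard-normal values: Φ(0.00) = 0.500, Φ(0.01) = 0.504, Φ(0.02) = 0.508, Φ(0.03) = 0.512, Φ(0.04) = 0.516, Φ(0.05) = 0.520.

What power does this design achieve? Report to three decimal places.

Power ≈ 0.520

z_β = δ·√(n/(σ₁²+σ₂²)) − z_α
    = 7 · √(466/4050) − 2.326
    = 7 · 0.33921 − 2.326
    = 2.3745 − 2.326 = 0.0485 → 0.05
Power = Φ(0.05) = 0.520.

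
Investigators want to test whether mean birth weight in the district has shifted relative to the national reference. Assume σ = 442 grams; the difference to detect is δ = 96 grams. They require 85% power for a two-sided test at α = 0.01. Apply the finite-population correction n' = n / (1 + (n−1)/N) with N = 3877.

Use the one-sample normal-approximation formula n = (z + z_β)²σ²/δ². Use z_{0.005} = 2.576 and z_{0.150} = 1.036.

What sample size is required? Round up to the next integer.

n = (z_{α/2} + z_β)² · σ² / δ²
  = (2.576 + 1.036)² · 442² / 96²
  = 13.0465 · 195364 / 9216
  = 276.57
Finite-population correction (N = 3877): 276.57 / (1 + (276.57 − 1)/3877) = 258.21.
Round up → n = 259.

n = 259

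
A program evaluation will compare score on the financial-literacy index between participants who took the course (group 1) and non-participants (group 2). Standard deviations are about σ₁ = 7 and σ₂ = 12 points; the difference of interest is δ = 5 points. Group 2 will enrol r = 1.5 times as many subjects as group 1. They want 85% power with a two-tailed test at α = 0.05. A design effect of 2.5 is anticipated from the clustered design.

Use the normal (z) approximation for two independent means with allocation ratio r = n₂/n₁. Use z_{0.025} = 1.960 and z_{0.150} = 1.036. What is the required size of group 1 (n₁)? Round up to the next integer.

n₁ = 131

n₁ = (z_{α/2} + z_β)² · (σ₁² + σ₂²/r) / δ²
   = (1.960 + 1.036)² · (7² + 12²/1.5) / 5²
   = 8.9760 · (49 + 96) / 25
   = 8.9760 · 145 / 25
   = 52.06
Design effect: 2.5 × 52.06 = 130.15.
Round up → n₁ = 131; n₂ = r·n₁ = 1.5 × 131 = 197.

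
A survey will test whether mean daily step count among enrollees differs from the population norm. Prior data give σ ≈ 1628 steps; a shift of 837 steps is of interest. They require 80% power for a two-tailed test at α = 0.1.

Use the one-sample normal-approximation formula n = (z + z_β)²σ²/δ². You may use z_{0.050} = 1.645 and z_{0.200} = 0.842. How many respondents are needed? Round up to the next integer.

n = (z_{α/2} + z_β)² · σ² / δ²
  = (1.645 + 0.842)² · 1628² / 837²
  = 6.1852 · 2650384 / 700569
  = 23.40
Round up → n = 24.

n = 24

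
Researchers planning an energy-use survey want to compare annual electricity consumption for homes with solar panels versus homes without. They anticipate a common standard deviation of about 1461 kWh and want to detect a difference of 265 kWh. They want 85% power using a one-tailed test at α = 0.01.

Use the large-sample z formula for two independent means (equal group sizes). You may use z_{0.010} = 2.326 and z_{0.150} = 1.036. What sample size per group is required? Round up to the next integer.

n = 688 per group

n = (z_α + z_β)² · (σ₁² + σ₂²) / δ²
  = (2.326 + 1.036)² · (2·1461² = 4269042) / 265²
  = 11.3030 · 4269042 / 70225
  = 687.12
Round up → n = 688 per group.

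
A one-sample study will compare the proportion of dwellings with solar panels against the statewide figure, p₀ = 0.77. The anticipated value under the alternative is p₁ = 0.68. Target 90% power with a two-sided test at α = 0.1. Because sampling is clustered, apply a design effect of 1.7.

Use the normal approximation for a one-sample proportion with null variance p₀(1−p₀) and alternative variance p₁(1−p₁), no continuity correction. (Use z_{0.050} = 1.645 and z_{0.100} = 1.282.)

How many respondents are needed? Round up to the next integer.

n = [z_{α/2}·√(p₀q₀) + z_β·√(p₁q₁)]² / (p₁ − p₀)²
  = [1.645·√(0.77·0.23) + 1.282·√(0.68·0.32)]² / (-0.09)²
  = [1.645·0.4208 + 1.282·0.4665]² / 0.0081
  = [1.2903]² / 0.0081
  = 205.54
Design effect: 1.7 × 205.54 = 349.41.
Round up → n = 350.

n = 350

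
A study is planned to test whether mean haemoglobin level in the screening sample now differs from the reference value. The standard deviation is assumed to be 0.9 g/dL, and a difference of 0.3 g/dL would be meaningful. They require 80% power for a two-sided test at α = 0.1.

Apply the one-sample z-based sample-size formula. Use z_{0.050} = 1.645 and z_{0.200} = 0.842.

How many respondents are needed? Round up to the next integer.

n = (z_{α/2} + z_β)² · σ² / δ²
  = (1.645 + 0.842)² · 0.9² / 0.3²
  = 6.1852 · 0.81 / 0.09
  = 55.67
Round up → n = 56.

n = 56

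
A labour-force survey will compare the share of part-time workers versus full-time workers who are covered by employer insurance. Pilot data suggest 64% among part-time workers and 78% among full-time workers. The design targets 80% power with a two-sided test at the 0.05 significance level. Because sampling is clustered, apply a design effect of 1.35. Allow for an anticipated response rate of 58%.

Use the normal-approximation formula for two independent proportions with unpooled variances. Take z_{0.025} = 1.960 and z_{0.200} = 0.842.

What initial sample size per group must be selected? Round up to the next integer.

n = (z_{α/2} + z_β)² · [p₁(1−p₁) + p₂(1−p₂)] / (p₁ − p₂)²
  = (1.960 + 0.842)² · (0.64·0.36 + 0.78·0.22) / (-0.14)²
  = (2.802)² · (0.2304 + 0.1716) / 0.0196
  = 7.8512 · 0.4020 / 0.0196
  = 161.03
Design effect: 1.35 × 161.03 = 217.39.
Adjust for 58% response: 217.39 / 0.58 = 374.81.
Round up → n = 375 per group.

n = 375 per group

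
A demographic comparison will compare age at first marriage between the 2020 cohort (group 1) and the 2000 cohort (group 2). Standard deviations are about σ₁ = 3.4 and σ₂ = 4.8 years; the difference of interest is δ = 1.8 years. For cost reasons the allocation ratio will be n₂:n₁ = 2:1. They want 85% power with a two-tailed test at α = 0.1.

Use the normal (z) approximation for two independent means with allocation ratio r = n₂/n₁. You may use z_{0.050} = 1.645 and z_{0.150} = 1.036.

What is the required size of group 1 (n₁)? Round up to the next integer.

n₁ = (z_{α/2} + z_β)² · (σ₁² + σ₂²/r) / δ²
   = (1.645 + 1.036)² · (3.4² + 4.8²/2) / 1.8²
   = 7.1878 · (11.56 + 11.52) / 3.24
   = 7.1878 · 23.08 / 3.24
   = 51.20
Round up → n₁ = 52; n₂ = r·n₁ = 2 × 52 = 104.

n₁ = 52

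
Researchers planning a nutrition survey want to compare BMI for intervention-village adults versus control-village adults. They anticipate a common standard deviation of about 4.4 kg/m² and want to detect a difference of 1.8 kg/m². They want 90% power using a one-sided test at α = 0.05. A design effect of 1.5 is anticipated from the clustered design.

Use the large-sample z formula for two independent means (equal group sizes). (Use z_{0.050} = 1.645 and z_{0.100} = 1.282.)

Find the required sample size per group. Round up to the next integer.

n = (z_α + z_β)² · (σ₁² + σ₂²) / δ²
  = (1.645 + 1.282)² · (2·4.4² = 38.72) / 1.8²
  = 8.5673 · 38.72 / 3.24
  = 102.38
Design effect: 1.5 × 102.38 = 153.58.
Round up → n = 154 per group.

n = 154 per group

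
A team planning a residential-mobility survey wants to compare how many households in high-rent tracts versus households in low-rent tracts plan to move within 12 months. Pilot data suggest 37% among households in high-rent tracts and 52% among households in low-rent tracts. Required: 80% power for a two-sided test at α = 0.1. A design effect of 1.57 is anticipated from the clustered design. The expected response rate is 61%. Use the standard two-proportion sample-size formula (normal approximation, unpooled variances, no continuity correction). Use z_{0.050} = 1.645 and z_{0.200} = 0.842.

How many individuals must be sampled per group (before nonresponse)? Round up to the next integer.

n = 342 per group

n = (z_{α/2} + z_β)² · [p₁(1−p₁) + p₂(1−p₂)] / (p₁ − p₂)²
  = (1.645 + 0.842)² · (0.37·0.63 + 0.52·0.48) / (-0.15)²
  = (2.487)² · (0.2331 + 0.2496) / 0.0225
  = 6.1852 · 0.4827 / 0.0225
  = 132.69
Design effect: 1.57 × 132.69 = 208.33.
Adjust for 61% response: 208.33 / 0.61 = 341.52.
Round up → n = 342 per group.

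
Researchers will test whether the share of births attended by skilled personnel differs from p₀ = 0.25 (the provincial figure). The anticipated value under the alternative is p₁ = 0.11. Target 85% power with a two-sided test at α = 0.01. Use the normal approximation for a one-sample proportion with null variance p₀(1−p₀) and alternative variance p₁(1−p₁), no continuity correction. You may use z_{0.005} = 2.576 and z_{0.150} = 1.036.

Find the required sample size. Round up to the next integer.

n = 106

n = [z_{α/2}·√(p₀q₀) + z_β·√(p₁q₁)]² / (p₁ − p₀)²
  = [2.576·√(0.25·0.75) + 1.036·√(0.11·0.89)]² / (-0.14)²
  = [2.576·0.4330 + 1.036·0.3129]² / 0.0196
  = [1.4396]² / 0.0196
  = 105.74
Round up → n = 106.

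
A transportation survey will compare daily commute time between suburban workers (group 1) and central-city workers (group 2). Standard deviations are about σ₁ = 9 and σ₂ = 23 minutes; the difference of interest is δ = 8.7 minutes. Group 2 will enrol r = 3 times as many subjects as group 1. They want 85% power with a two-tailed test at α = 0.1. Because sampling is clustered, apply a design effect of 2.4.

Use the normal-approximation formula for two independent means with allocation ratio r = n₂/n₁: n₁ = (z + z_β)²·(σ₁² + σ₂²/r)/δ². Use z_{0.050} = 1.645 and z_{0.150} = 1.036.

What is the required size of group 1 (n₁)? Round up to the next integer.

n₁ = (z_{α/2} + z_β)² · (σ₁² + σ₂²/r) / δ²
   = (1.645 + 1.036)² · (9² + 23²/3) / 8.7²
   = 7.1878 · (81 + 176.3333) / 75.69
   = 7.1878 · 257.3333 / 75.69
   = 24.44
Design effect: 2.4 × 24.44 = 58.65.
Round up → n₁ = 59; n₂ = r·n₁ = 3 × 59 = 177.

n₁ = 59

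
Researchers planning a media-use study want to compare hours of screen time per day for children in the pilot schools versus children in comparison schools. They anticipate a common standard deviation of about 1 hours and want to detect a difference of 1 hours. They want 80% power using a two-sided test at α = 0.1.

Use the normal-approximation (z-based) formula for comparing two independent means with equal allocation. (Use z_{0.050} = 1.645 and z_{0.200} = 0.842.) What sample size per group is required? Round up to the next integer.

n = 13 per group

n = (z_{α/2} + z_β)² · (σ₁² + σ₂²) / δ²
  = (1.645 + 0.842)² · (2·1² = 2) / 1²
  = 6.1852 · 2 / 1
  = 12.37
Round up → n = 13 per group.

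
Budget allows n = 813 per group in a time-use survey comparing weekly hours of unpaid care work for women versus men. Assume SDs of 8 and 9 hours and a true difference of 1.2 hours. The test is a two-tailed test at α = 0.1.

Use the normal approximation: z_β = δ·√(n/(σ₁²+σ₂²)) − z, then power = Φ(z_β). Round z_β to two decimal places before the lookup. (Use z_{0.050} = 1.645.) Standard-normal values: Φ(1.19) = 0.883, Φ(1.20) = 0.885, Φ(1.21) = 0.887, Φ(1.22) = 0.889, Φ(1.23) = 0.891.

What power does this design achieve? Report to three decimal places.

z_β = δ·√(n/(σ₁²+σ₂²)) − z_{α/2}
    = 1.2 · √(813/145) − 1.645
    = 1.2 · 2.36789 − 1.645
    = 2.8415 − 1.645 = 1.1965 → 1.20
Power = Φ(1.20) = 0.885.

Power ≈ 0.885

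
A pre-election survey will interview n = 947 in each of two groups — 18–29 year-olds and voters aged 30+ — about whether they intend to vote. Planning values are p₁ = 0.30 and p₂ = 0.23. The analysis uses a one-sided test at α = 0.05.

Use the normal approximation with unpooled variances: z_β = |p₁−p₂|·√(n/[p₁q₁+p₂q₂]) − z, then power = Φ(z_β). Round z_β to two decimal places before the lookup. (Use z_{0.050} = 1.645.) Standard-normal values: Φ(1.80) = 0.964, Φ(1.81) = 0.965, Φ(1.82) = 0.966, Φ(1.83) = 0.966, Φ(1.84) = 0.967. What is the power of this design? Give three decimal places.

Power ≈ 0.966

z_β = |p₁−p₂|·√(n/[p₁q₁+p₂q₂]) − z_α
    = 0.07 · √(947/0.3871) − 1.645
    = 0.07 · 49.4611 − 1.645
    = 3.4623 − 1.645 = 1.8173 → 1.82
Power = Φ(1.82) = 0.966.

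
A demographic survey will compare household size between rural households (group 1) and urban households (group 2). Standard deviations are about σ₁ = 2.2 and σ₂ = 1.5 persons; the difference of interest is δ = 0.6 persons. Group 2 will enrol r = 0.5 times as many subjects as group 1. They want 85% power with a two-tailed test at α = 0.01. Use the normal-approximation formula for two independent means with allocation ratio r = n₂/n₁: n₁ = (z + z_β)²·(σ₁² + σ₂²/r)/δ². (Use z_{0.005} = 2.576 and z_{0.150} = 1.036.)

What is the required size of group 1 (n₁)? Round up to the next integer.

n₁ = (z_{α/2} + z_β)² · (σ₁² + σ₂²/r) / δ²
   = (2.576 + 1.036)² · (2.2² + 1.5²/0.5) / 0.6²
   = 13.0465 · (4.84 + 4.5) / 0.36
   = 13.0465 · 9.34 / 0.36
   = 338.49
Round up → n₁ = 339; n₂ = r·n₁ = 0.5 × 339 = 170.

n₁ = 339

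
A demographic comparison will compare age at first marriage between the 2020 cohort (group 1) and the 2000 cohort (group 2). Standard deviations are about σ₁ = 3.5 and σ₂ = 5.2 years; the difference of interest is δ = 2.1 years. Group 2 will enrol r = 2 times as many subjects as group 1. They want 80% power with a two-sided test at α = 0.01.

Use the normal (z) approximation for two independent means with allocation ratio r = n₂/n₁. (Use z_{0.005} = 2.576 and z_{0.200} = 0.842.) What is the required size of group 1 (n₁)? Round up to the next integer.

n₁ = (z_{α/2} + z_β)² · (σ₁² + σ₂²/r) / δ²
   = (2.576 + 0.842)² · (3.5² + 5.2²/2) / 2.1²
   = 11.6827 · (12.25 + 13.52) / 4.41
   = 11.6827 · 25.77 / 4.41
   = 68.27
Round up → n₁ = 69; n₂ = r·n₁ = 2 × 69 = 138.

n₁ = 69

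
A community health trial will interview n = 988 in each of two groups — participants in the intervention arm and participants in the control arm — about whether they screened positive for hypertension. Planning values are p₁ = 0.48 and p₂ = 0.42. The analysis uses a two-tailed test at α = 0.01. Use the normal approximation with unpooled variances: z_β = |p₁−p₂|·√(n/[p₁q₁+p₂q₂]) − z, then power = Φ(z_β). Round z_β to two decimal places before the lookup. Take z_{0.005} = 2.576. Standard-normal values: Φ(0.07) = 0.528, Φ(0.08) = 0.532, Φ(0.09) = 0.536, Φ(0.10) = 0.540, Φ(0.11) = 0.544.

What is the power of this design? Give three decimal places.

Power ≈ 0.544

z_β = |p₁−p₂|·√(n/[p₁q₁+p₂q₂]) − z_{α/2}
    = 0.06 · √(988/0.4932) − 2.576
    = 0.06 · 44.7576 − 2.576
    = 2.6855 − 2.576 = 0.1095 → 0.11
Power = Φ(0.11) = 0.544.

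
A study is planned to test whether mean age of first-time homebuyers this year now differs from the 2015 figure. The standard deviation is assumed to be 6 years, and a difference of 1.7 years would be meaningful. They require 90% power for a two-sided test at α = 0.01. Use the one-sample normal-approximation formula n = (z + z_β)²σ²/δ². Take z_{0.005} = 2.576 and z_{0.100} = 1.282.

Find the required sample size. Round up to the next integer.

n = (z_{α/2} + z_β)² · σ² / δ²
  = (2.576 + 1.282)² · 6² / 1.7²
  = 14.8842 · 36 / 2.89
  = 185.41
Round up → n = 186.

n = 186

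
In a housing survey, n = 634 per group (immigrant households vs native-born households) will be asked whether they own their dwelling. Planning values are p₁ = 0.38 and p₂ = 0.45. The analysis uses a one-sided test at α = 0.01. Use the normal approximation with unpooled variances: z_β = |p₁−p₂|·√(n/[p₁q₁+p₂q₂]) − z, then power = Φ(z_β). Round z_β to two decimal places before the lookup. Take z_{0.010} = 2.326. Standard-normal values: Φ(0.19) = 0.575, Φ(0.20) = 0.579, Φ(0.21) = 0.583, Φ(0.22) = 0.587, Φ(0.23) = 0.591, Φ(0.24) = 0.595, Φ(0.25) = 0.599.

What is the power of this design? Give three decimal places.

Power ≈ 0.583

z_β = |p₁−p₂|·√(n/[p₁q₁+p₂q₂]) − z_α
    = 0.07 · √(634/0.4831) − 2.326
    = 0.07 · 36.2265 − 2.326
    = 2.5359 − 2.326 = 0.2099 → 0.21
Power = Φ(0.21) = 0.583.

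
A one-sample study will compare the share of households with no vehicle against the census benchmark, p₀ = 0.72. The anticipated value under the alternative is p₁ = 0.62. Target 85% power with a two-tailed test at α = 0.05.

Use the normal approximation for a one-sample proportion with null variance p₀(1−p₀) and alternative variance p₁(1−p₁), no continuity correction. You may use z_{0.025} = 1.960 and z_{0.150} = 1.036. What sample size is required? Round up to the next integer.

n = [z_{α/2}·√(p₀q₀) + z_β·√(p₁q₁)]² / (p₁ − p₀)²
  = [1.960·√(0.72·0.28) + 1.036·√(0.62·0.38)]² / (-0.10)²
  = [1.960·0.4490 + 1.036·0.4854]² / 0.0100
  = [1.3829]² / 0.0100
  = 191.24
Round up → n = 192.

n = 192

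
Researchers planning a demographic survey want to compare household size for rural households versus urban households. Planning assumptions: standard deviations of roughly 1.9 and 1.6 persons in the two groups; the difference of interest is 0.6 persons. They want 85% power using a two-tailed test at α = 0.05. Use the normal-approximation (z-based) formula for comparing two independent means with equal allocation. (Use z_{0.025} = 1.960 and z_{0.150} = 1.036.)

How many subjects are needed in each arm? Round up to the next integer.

n = (z_{α/2} + z_β)² · (σ₁² + σ₂²) / δ²
  = (1.960 + 1.036)² · (1.9² + 1.6² = 6.17) / 0.6²
  = 8.9760 · 6.17 / 0.36
  = 153.84
Round up → n = 154 per group.

n = 154 per group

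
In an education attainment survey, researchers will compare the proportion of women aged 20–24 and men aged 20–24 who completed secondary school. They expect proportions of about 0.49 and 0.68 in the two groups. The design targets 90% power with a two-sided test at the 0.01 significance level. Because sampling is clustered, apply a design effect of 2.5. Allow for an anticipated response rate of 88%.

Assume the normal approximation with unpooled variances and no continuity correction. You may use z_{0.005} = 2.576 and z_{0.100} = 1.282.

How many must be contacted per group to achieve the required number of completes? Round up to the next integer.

n = 548 per group

n = (z_{α/2} + z_β)² · [p₁(1−p₁) + p₂(1−p₂)] / (p₁ − p₂)²
  = (2.576 + 1.282)² · (0.49·0.51 + 0.68·0.32) / (-0.19)²
  = (3.858)² · (0.2499 + 0.2176) / 0.0361
  = 14.8842 · 0.4675 / 0.0361
  = 192.75
Design effect: 2.5 × 192.75 = 481.88.
Adjust for 88% response: 481.88 / 0.88 = 547.59.
Round up → n = 548 per group.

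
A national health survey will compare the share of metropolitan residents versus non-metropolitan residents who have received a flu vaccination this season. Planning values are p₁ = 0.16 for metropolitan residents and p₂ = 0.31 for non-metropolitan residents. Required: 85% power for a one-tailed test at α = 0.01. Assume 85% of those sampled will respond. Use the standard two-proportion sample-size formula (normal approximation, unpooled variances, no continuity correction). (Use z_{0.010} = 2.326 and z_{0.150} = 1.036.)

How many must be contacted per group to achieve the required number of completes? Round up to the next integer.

n = (z_α + z_β)² · [p₁(1−p₁) + p₂(1−p₂)] / (p₁ − p₂)²
  = (2.326 + 1.036)² · (0.16·0.84 + 0.31·0.69) / (-0.15)²
  = (3.362)² · (0.1344 + 0.2139) / 0.0225
  = 11.3030 · 0.3483 / 0.0225
  = 174.97
Adjust for 85% response: 174.97 / 0.85 = 205.85.
Round up → n = 206 per group.

n = 206 per group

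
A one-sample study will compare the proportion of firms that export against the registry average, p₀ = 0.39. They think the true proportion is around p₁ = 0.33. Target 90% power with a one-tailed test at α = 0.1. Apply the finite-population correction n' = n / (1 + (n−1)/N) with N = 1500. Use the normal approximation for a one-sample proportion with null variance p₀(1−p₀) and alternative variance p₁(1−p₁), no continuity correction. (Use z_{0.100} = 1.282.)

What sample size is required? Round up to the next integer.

n = 328

n = [z_α·√(p₀q₀) + z_β·√(p₁q₁)]² / (p₁ − p₀)²
  = [1.282·√(0.39·0.61) + 1.282·√(0.33·0.67)]² / (-0.06)²
  = [1.282·0.4877 + 1.282·0.4702]² / 0.0036
  = [1.2281]² / 0.0036
  = 418.96
Finite-population correction (N = 1500): 418.96 / (1 + (418.96 − 1)/1500) = 327.66.
Round up → n = 328.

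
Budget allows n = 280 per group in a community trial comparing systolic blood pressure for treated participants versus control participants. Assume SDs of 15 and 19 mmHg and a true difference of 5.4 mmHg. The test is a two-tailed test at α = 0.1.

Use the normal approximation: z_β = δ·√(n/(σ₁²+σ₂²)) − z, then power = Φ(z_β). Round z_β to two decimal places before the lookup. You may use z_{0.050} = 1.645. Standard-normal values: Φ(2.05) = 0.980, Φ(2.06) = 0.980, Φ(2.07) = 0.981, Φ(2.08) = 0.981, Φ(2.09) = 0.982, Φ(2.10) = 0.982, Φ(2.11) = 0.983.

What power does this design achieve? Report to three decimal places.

z_β = δ·√(n/(σ₁²+σ₂²)) − z_{α/2}
    = 5.4 · √(280/586) − 1.645
    = 5.4 · 0.69124 − 1.645
    = 3.7327 − 1.645 = 2.0877 → 2.09
Power = Φ(2.09) = 0.982.

Power ≈ 0.982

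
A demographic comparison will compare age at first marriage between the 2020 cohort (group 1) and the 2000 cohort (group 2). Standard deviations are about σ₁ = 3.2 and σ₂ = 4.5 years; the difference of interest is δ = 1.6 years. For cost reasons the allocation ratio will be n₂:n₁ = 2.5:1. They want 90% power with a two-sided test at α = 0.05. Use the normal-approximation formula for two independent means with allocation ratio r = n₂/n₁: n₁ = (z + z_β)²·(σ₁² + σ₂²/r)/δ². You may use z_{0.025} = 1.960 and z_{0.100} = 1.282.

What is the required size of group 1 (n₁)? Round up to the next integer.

n₁ = 76

n₁ = (z_{α/2} + z_β)² · (σ₁² + σ₂²/r) / δ²
   = (1.960 + 1.282)² · (3.2² + 4.5²/2.5) / 1.6²
   = 10.5106 · (10.24 + 8.1) / 2.56
   = 10.5106 · 18.34 / 2.56
   = 75.30
Round up → n₁ = 76; n₂ = r·n₁ = 2.5 × 76 = 190.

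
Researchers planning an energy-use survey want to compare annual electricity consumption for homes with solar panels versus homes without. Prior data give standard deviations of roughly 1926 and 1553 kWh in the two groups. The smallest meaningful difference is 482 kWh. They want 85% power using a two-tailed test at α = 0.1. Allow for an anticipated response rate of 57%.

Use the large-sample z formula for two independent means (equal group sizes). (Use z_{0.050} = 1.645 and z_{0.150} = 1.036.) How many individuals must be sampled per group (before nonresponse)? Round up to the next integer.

n = (z_{α/2} + z_β)² · (σ₁² + σ₂²) / δ²
  = (1.645 + 1.036)² · (1926² + 1553² = 6121285) / 482²
  = 7.1878 · 6121285 / 232324
  = 189.38
Adjust for 57% response: 189.38 / 0.57 = 332.25.
Round up → n = 333 per group.

n = 333 per group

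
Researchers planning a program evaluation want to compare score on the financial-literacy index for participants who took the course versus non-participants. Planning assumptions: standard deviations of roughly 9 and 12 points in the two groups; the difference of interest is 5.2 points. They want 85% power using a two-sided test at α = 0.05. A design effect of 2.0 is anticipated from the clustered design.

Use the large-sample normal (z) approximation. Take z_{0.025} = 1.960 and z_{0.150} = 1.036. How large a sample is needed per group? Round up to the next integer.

n = (z_{α/2} + z_β)² · (σ₁² + σ₂²) / δ²
  = (1.960 + 1.036)² · (9² + 12² = 225) / 5.2²
  = 8.9760 · 225 / 27.04
  = 74.69
Design effect: 2.0 × 74.69 = 149.38.
Round up → n = 150 per group.

n = 150 per group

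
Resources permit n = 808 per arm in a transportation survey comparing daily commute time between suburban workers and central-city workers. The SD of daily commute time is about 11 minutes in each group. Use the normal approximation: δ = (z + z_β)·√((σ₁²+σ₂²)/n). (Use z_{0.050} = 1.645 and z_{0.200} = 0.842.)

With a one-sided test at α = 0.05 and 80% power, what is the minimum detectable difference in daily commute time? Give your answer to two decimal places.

δ = (z_α + z_β) · √((σ₁²+σ₂²)/n)
  = (1.645 + 0.842) · √(242/808)
  = 2.487 · √0.2995
  = 2.487 · 0.5473
  = 1.3611

Minimum detectable difference ≈ 1.36 minutes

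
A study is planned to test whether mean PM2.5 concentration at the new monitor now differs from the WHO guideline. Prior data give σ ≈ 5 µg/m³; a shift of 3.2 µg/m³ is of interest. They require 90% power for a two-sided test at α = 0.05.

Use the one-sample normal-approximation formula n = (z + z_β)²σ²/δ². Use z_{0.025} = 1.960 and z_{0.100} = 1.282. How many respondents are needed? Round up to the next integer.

n = (z_{α/2} + z_β)² · σ² / δ²
  = (1.960 + 1.282)² · 5² / 3.2²
  = 10.5106 · 25 / 10.24
  = 25.66
Round up → n = 26.

n = 26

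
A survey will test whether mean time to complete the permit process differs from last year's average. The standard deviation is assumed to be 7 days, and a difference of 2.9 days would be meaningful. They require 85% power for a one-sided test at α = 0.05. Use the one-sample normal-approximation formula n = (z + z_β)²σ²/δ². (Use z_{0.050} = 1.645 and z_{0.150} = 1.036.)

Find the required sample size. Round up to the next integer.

n = 42

n = (z_α + z_β)² · σ² / δ²
  = (1.645 + 1.036)² · 7² / 2.9²
  = 7.1878 · 49 / 8.41
  = 41.88
Round up → n = 42.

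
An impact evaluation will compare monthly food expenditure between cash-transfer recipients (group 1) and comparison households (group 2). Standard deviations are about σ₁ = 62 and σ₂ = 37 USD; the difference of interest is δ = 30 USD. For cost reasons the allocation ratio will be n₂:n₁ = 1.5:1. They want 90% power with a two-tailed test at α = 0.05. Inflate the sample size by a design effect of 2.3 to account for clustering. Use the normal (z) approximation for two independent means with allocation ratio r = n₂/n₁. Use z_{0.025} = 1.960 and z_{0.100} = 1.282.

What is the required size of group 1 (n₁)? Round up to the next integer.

n₁ = 128

n₁ = (z_{α/2} + z_β)² · (σ₁² + σ₂²/r) / δ²
   = (1.960 + 1.282)² · (62² + 37²/1.5) / 30²
   = 10.5106 · (3844 + 912.6667) / 900
   = 10.5106 · 4756.7 / 900
   = 55.55
Design effect: 2.3 × 55.55 = 127.77.
Round up → n₁ = 128; n₂ = r·n₁ = 1.5 × 128 = 192.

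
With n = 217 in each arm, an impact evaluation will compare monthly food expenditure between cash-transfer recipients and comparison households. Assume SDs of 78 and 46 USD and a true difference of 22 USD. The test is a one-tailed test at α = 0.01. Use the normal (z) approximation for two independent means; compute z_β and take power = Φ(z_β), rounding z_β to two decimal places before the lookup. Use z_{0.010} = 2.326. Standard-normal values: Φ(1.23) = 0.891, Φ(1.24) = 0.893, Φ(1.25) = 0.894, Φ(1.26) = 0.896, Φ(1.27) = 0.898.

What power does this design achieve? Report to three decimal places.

z_β = δ·√(n/(σ₁²+σ₂²)) − z_α
    = 22 · √(217/8200) − 2.326
    = 22 · 0.16268 − 2.326
    = 3.5789 − 2.326 = 1.2529 → 1.25
Power = Φ(1.25) = 0.894.

Power ≈ 0.894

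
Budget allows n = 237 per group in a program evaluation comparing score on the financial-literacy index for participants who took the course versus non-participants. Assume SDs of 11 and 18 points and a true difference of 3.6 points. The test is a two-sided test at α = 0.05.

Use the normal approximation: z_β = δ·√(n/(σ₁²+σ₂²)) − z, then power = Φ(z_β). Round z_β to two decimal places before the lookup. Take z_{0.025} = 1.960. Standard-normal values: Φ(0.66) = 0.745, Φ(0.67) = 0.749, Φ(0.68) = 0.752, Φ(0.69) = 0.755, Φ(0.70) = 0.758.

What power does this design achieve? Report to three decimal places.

z_β = δ·√(n/(σ₁²+σ₂²)) − z_{α/2}
    = 3.6 · √(237/445) − 1.960
    = 3.6 · 0.72978 − 1.960
    = 2.6272 − 1.960 = 0.6672 → 0.67
Power = Φ(0.67) = 0.749.

Power ≈ 0.749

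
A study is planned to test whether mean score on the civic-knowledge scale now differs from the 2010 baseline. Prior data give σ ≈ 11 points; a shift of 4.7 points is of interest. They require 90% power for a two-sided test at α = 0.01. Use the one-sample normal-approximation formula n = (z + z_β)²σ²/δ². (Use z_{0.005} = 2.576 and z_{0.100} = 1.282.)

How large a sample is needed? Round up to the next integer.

n = 82

n = (z_{α/2} + z_β)² · σ² / δ²
  = (2.576 + 1.282)² · 11² / 4.7²
  = 14.8842 · 121 / 22.09
  = 81.53
Round up → n = 82.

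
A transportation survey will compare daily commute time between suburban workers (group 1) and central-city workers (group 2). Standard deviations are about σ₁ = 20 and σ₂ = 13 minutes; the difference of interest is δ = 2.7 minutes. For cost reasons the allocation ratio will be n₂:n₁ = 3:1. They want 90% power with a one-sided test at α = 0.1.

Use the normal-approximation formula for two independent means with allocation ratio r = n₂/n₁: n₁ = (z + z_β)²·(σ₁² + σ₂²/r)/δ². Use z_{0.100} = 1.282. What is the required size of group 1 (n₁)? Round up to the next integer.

n₁ = 412

n₁ = (z_α + z_β)² · (σ₁² + σ₂²/r) / δ²
   = (1.282 + 1.282)² · (20² + 13²/3) / 2.7²
   = 6.5741 · (400 + 56.3333) / 7.29
   = 6.5741 · 456.3333 / 7.29
   = 411.52
Round up → n₁ = 412; n₂ = r·n₁ = 3 × 412 = 1236.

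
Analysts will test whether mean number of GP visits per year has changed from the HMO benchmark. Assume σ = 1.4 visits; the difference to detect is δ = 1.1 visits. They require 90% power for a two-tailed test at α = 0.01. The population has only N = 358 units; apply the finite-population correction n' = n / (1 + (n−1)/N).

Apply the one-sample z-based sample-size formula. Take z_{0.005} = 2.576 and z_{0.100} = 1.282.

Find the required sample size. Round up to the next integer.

n = 23

n = (z_{α/2} + z_β)² · σ² / δ²
  = (2.576 + 1.282)² · 1.4² / 1.1²
  = 14.8842 · 1.96 / 1.21
  = 24.11
Finite-population correction (N = 358): 24.11 / (1 + (24.11 − 1)/358) = 22.65.
Round up → n = 23.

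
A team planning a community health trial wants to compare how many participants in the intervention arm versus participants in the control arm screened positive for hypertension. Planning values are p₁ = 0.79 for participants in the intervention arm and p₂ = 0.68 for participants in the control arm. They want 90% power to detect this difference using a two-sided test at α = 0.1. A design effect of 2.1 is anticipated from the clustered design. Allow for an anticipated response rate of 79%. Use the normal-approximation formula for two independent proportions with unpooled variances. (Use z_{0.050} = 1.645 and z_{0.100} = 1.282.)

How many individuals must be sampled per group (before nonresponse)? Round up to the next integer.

n = (z_{α/2} + z_β)² · [p₁(1−p₁) + p₂(1−p₂)] / (p₁ − p₂)²
  = (1.645 + 1.282)² · (0.79·0.21 + 0.68·0.32) / (0.11)²
  = (2.927)² · (0.1659 + 0.2176) / 0.0121
  = 8.5673 · 0.3835 / 0.0121
  = 271.53
Design effect: 2.1 × 271.53 = 570.22.
Adjust for 79% response: 570.22 / 0.79 = 721.80.
Round up → n = 722 per group.

n = 722 per group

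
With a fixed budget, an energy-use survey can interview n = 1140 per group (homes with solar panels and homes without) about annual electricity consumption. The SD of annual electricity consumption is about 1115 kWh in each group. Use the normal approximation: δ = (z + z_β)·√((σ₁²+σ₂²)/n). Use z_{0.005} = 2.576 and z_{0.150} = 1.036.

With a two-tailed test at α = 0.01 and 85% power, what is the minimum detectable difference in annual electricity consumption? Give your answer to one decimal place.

Minimum detectable difference ≈ 168.7 kWh

δ = (z_{α/2} + z_β) · √((σ₁²+σ₂²)/n)
  = (2.576 + 1.036) · √(2486450/1140)
  = 3.612 · √2181.1
  = 3.612 · 46.7022
  = 168.6884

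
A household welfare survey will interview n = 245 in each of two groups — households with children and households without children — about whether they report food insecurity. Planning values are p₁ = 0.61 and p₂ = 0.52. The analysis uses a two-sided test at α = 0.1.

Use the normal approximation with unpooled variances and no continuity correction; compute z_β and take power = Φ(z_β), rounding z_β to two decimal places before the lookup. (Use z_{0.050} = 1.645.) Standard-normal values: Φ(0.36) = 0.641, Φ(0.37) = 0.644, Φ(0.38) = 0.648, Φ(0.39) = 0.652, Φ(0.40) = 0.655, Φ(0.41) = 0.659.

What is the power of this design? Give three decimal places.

z_β = |p₁−p₂|·√(n/[p₁q₁+p₂q₂]) − z_{α/2}
    = 0.09 · √(245/0.4875) − 1.645
    = 0.09 · 22.4179 − 1.645
    = 2.0176 − 1.645 = 0.3726 → 0.37
Power = Φ(0.37) = 0.644.

Power ≈ 0.644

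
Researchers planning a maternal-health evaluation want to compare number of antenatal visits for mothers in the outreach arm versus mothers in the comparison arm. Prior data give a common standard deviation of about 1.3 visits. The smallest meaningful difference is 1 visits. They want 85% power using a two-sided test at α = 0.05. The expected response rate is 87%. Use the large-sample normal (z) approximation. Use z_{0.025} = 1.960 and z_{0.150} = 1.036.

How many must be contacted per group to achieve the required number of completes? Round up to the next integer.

n = 35 per group

n = (z_{α/2} + z_β)² · (σ₁² + σ₂²) / δ²
  = (1.960 + 1.036)² · (2·1.3² = 3.38) / 1²
  = 8.9760 · 3.38 / 1
  = 30.34
Adjust for 87% response: 30.34 / 0.87 = 34.87.
Round up → n = 35 per group.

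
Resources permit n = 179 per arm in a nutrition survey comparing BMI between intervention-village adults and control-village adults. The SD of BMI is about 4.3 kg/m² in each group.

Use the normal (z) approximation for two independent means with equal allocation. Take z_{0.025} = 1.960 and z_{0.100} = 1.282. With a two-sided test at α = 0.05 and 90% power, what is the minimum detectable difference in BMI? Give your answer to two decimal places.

Minimum detectable difference ≈ 1.47 kg/m²

δ = (z_{α/2} + z_β) · √((σ₁²+σ₂²)/n)
  = (1.960 + 1.282) · √(36.98/179)
  = 3.242 · √0.20659
  = 3.242 · 0.4545
  = 1.4736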